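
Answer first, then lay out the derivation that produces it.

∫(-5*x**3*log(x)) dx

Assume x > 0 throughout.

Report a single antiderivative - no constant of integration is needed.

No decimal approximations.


The answer is -5*x**4*log(x)/4 + 5*x**4/16.
Step 1. Integrate ∫(-5*x**3*log(x)) dx by parts with u = log(x), dv = (-5*x**3) dx, so v = -5*x**4/4 [assuming x > 0]: now -5*x**4*log(x)/4 + ∫(5*x**3/4) dx.
Step 2. Evaluate the standard form: now -5*x**4*log(x)/4 + 5*x**4/16.
Answer: -5*x**4*log(x)/4 + 5*x**4/16.


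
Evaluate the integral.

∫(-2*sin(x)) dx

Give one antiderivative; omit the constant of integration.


Answer: 2*cos(x).


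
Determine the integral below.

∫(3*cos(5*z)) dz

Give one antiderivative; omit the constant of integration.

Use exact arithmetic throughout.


Answer: 3*sin(5*z)/5.


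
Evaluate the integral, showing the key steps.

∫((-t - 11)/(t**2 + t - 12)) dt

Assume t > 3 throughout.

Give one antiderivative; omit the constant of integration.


Step 1. Decompose ∫((-t - 11)/(t**2 + t - 12)) dt by partial fractions, (-t - 11)/(t**2 + t - 12) = 1/(t + 4) - 2/(t - 3): now ∫(-2/(t - 3)) dt + ∫(1/(t + 4)) dt.
Step 2. Evaluate the standard form [assuming t > 3]: now -2*log(t - 3) + ∫(1/(t + 4)) dt.
Step 3. Evaluate the standard form [assuming t > -4]: now -2*log(t - 3) + log(t + 4).
Answer: -2*log(t - 3) + log(t + 4).


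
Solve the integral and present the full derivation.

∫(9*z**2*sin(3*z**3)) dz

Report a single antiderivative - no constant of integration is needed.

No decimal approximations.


Step 1. Substitute u = z**3, turning ∫(9*z**2*sin(3*z**3)) dz into ∫(3*sin(3*u)) du: now ∫(3*sin(3*u)) du.
Step 2. Evaluate the standard form: now -cos(3*u).
Step 3. Substitute back u = z**3: now -cos(3*z**3).
Answer: -cos(3*z**3).


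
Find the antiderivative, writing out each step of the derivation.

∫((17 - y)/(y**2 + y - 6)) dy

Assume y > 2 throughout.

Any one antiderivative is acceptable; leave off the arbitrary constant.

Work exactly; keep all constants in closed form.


Step 1. Decompose ∫((17 - y)/(y**2 + y - 6)) dy by partial fractions, (17 - y)/(y**2 + y - 6) = -4/(y + 3) + 3/(y - 2): now ∫(3/(y - 2)) dy + ∫(-4/(y + 3)) dy.
Step 2. Evaluate the standard form [assuming y > 2]: now 3*log(y - 2) + ∫(-4/(y + 3)) dy.
Step 3. Evaluate the standard form [assuming y > -3]: now 3*log(y - 2) - 4*log(y + 3).
Answer: 3*log(y - 2) - 4*log(y + 3).


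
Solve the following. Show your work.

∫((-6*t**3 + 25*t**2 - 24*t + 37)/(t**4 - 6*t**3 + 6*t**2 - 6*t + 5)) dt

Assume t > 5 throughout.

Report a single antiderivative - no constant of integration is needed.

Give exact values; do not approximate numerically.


Step 1. Decompose ∫((-6*t**3 + 25*t**2 - 24*t + 37)/(t**4 - 6*t**3 + 6*t**2 - 6*t + 5)) dt by partial fractions, (-6*t**3 + 25*t**2 - 24*t + 37)/(t**4 - 6*t**3 + 6*t**2 - 6*t + 5) = 3/(t**2 + 1) - 4/(t - 1) - 2/(t - 5): now ∫(-2/(t - 5)) dt + ∫(-4/(t - 1)) dt + ∫(3/(t**2 + 1)) dt.
Step 2. Evaluate the standard form [assuming t > 1]: now -4*log(t - 1) + ∫(-2/(t - 5)) dt + ∫(3/(t**2 + 1)) dt.
Step 3. Evaluate the standard form [assuming t > 5]: now -2*log(t - 5) - 4*log(t - 1) + ∫(3/(t**2 + 1)) dt.
Step 4. Evaluate the standard form: now -2*log(t - 5) - 4*log(t - 1) + 3*atan(t).
Answer: -2*log(t - 5) - 4*log(t - 1) + 3*atan(t).


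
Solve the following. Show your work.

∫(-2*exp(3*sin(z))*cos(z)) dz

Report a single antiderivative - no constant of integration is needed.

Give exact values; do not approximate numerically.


Step 1. Substitute u = sin(z), turning ∫(-2*exp(3*sin(z))*cos(z)) dz into ∫(-2*exp(3*u)) du: now ∫(-2*exp(3*u)) du.
Step 2. Evaluate the standard form: now -2*exp(3*u)/3.
Step 3. Substitute back u = sin(z): now -2*exp(3*sin(z))/3.
Answer: -2*exp(3*sin(z))/3.


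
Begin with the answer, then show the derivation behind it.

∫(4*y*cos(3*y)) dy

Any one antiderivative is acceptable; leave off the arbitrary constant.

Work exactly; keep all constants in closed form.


The answer is 4*y*sin(3*y)/3 + 4*cos(3*y)/9.
Step 1. Integrate ∫(4*y*cos(3*y)) dy by parts with u = y, dv = (4*cos(3*y)) dy, so v = 4*sin(3*y)/3: now 4*y*sin(3*y)/3 + ∫(-4*sin(3*y)/3) dy.
Step 2. Evaluate the standard form: now 4*y*sin(3*y)/3 + 4*cos(3*y)/9.
Answer: 4*y*sin(3*y)/3 + 4*cos(3*y)/9.


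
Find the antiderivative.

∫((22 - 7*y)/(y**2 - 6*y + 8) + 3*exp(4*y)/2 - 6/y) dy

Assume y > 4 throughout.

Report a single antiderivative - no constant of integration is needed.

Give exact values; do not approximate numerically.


Answer: 3*exp(4*y)/8 - 6*log(y) - 3*log(y - 4) - 4*log(y - 2).


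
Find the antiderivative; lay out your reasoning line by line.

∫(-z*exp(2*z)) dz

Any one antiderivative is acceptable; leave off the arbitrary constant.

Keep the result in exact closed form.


Step 1. Integrate ∫(-z*exp(2*z)) dz by parts with u = z, dv = (-exp(2*z)) dz, so v = -exp(2*z)/2: now -z*exp(2*z)/2 + ∫(exp(2*z)/2) dz.
Step 2. Evaluate the standard form: now -z*exp(2*z)/2 + exp(2*z)/4.
Answer: -z*exp(2*z)/2 + exp(2*z)/4.


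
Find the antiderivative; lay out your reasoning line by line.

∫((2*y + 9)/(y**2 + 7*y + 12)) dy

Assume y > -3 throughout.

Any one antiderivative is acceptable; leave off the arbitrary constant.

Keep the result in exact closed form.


Step 1. Decompose ∫((2*y + 9)/(y**2 + 7*y + 12)) dy by partial fractions, (2*y + 9)/(y**2 + 7*y + 12) = -1/(y + 4) + 3/(y + 3): now ∫(3/(y + 3)) dy + ∫(-1/(y + 4)) dy.
Step 2. Evaluate the standard form [assuming y > -3]: now 3*log(y + 3) + ∫(-1/(y + 4)) dy.
Step 3. Evaluate the standard form [assuming y > -4]: now 3*log(y + 3) - log(y + 4).
Answer: 3*log(y + 3) - log(y + 4).


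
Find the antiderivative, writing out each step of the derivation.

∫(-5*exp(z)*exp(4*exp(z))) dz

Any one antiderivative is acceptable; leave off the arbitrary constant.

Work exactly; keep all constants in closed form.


Step 1. Substitute u = exp(z), turning ∫(-5*exp(z)*exp(4*exp(z))) dz into ∫(-5*exp(4*u)) du: now ∫(-5*exp(4*u)) du.
Step 2. Evaluate the standard form: now -5*exp(4*u)/4.
Step 3. Substitute back u = exp(z): now -5*exp(4*exp(z))/4.
Answer: -5*exp(4*exp(z))/4.


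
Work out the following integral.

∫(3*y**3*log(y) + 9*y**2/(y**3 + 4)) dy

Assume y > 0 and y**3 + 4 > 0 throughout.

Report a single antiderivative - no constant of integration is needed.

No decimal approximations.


Answer: 3*y**4*log(y)/4 - 3*y**4/16 + 3*log(y**3 + 4).


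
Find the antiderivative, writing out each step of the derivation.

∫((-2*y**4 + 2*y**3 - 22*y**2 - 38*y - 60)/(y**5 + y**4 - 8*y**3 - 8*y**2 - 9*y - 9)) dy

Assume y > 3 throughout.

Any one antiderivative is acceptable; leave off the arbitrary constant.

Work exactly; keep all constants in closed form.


Step 1. Decompose ∫((-2*y**4 + 2*y**3 - 22*y**2 - 38*y - 60)/(y**5 + y**4 - 8*y**3 - 8*y**2 - 9*y - 9)) dy by partial fractions, (-2*y**4 + 2*y**3 - 22*y**2 - 38*y - 60)/(y**5 + y**4 - 8*y**3 - 8*y**2 - 9*y - 9) = 4/(y**2 + 1) - 3/(y + 3) + 3/(y + 1) - 2/(y - 3): now ∫(-2/(y - 3)) dy + ∫(3/(y + 1)) dy + ∫(-3/(y + 3)) dy + ∫(4/(y**2 + 1)) dy.
Step 2. Evaluate the standard form [assuming y > -1]: now 3*log(y + 1) + ∫(-2/(y - 3)) dy + ∫(-3/(y + 3)) dy + ∫(4/(y**2 + 1)) dy.
Step 3. Evaluate the standard form [assuming y > 3]: now -2*log(y - 3) + 3*log(y + 1) + ∫(-3/(y + 3)) dy + ∫(4/(y**2 + 1)) dy.
Step 4. Evaluate the standard form [assuming y > -3]: now -2*log(y - 3) + 3*log(y + 1) - 3*log(y + 3) + ∫(4/(y**2 + 1)) dy.
Step 5. Evaluate the standard form: now -2*log(y - 3) + 3*log(y + 1) - 3*log(y + 3) + 4*atan(y).
Answer: -2*log(y - 3) + 3*log(y + 1) - 3*log(y + 3) + 4*atan(y).


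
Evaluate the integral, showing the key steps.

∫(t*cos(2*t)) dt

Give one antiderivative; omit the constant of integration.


Step 1. Integrate ∫(t*cos(2*t)) dt by parts with u = t, dv = (cos(2*t)) dt, so v = sin(2*t)/2: now t*sin(2*t)/2 + ∫(-sin(2*t)/2) dt.
Step 2. Evaluate the standard form: now t*sin(2*t)/2 + cos(2*t)/4.
Answer: t*sin(2*t)/2 + cos(2*t)/4.


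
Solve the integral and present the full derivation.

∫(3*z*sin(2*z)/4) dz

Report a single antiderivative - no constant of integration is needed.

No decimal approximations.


Step 1. Integrate ∫(3*z*sin(2*z)/4) dz by parts with u = z, dv = (3*sin(2*z)/4) dz, so v = -3*cos(2*z)/8: now -3*z*cos(2*z)/8 + ∫(3*cos(2*z)/8) dz.
Step 2. Evaluate the standard form: now -3*z*cos(2*z)/8 + 3*sin(2*z)/16.
Answer: -3*z*cos(2*z)/8 + 3*sin(2*z)/16.


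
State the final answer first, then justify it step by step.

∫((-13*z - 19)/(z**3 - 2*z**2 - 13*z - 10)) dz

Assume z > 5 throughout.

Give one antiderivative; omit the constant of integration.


The answer is -2*log(z - 5) + log(z + 1) + log(z + 2).
Step 1. Decompose ∫((-13*z - 19)/(z**3 - 2*z**2 - 13*z - 10)) dz by partial fractions, (-13*z - 19)/(z**3 - 2*z**2 - 13*z - 10) = 1/(z + 2) + 1/(z + 1) - 2/(z - 5): now ∫(-2/(z - 5)) dz + ∫(1/(z + 1)) dz + ∫(1/(z + 2)) dz.
Step 2. Evaluate the standard form [assuming z > -2]: now log(z + 2) + ∫(-2/(z - 5)) dz + ∫(1/(z + 1)) dz.
Step 3. Evaluate the standard form [assuming z > 5]: now -2*log(z - 5) + log(z + 2) + ∫(1/(z + 1)) dz.
Step 4. Evaluate the standard form [assuming z > -1]: now -2*log(z - 5) + log(z + 1) + log(z + 2).
Answer: -2*log(z - 5) + log(z + 1) + log(z + 2).


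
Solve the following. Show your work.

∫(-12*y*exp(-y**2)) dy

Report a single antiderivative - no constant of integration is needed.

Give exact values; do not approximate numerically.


Step 1. Substitute u = y**2, turning ∫(-12*y*exp(-y**2)) dy into ∫(-6*exp(-u)) du: now ∫(-6*exp(-u)) du.
Step 2. Evaluate the standard form: now 6*exp(-u).
Step 3. Substitute back u = y**2: now 6*exp(-y**2).
Answer: 6*exp(-y**2).


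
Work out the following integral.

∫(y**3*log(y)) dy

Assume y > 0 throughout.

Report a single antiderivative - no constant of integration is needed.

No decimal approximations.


Answer: y**4*log(y)/4 - y**4/16.


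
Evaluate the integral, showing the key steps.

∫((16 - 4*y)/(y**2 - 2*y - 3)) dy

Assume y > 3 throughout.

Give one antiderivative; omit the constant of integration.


Step 1. Decompose ∫((16 - 4*y)/(y**2 - 2*y - 3)) dy by partial fractions, (16 - 4*y)/(y**2 - 2*y - 3) = -5/(y + 1) + 1/(y - 3): now ∫(1/(y - 3)) dy + ∫(-5/(y + 1)) dy.
Step 2. Evaluate the standard form [assuming y > -1]: now -5*log(y + 1) + ∫(1/(y - 3)) dy.
Step 3. Evaluate the standard form [assuming y > 3]: now log(y - 3) - 5*log(y + 1).
Answer: log(y - 3) - 5*log(y + 1).


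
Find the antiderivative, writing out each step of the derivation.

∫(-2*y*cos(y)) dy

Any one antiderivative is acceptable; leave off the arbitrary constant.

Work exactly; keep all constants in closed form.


Step 1. Integrate ∫(-2*y*cos(y)) dy by parts with u = y, dv = (-2*cos(y)) dy, so v = -2*sin(y): now -2*y*sin(y) + ∫(2*sin(y)) dy.
Step 2. Evaluate the standard form: now -2*y*sin(y) - 2*cos(y).
Answer: -2*y*sin(y) - 2*cos(y).


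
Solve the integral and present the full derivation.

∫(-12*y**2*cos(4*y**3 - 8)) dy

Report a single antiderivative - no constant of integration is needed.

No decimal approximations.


Step 1. Substitute u = y**3 - 2, turning ∫(-12*y**2*cos(4*y**3 - 8)) dy into ∫(-4*cos(4*u)) du: now ∫(-4*cos(4*u)) du.
Step 2. Evaluate the standard form: now -sin(4*u).
Step 3. Substitute back u = y**3 - 2: now -sin(4*y**3 - 8).
Answer: -sin(4*y**3 - 8).


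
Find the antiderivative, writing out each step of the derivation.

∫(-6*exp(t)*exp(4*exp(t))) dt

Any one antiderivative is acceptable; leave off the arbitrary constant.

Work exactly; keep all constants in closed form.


Step 1. Substitute u = exp(t), turning ∫(-6*exp(t)*exp(4*exp(t))) dt into ∫(-6*exp(4*u)) du: now ∫(-6*exp(4*u)) du.
Step 2. Evaluate the standard form: now -3*exp(4*u)/2.
Step 3. Substitute back u = exp(t): now -3*exp(4*exp(t))/2.
Answer: -3*exp(4*exp(t))/2.


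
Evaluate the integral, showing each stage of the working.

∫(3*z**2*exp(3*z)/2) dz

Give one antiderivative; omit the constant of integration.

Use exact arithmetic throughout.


Step 1. Integrate ∫(3*z**2*exp(3*z)/2) dz by parts with u = z**2, dv = (3*exp(3*z)/2) dz, so v = exp(3*z)/2: now z**2*exp(3*z)/2 + ∫(-z*exp(3*z)) dz.
Step 2. Integrate ∫(-z*exp(3*z)) dz by parts with u = z, dv = (-exp(3*z)) dz, so v = -exp(3*z)/3: now z**2*exp(3*z)/2 - z*exp(3*z)/3 + ∫(exp(3*z)/3) dz.
Step 3. Evaluate the standard form: now z**2*exp(3*z)/2 - z*exp(3*z)/3 + exp(3*z)/9.
Answer: z**2*exp(3*z)/2 - z*exp(3*z)/3 + exp(3*z)/9.


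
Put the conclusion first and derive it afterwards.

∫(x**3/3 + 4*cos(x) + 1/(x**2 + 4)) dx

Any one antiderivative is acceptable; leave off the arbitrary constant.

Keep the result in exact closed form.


The answer is x**4/12 + 4*sin(x) + atan(x/2)/2.
Step 1. Rewrite: now ∫(x**3/3) dx + ∫(1/(x**2 + 4)) dx + ∫(4*cos(x)) dx.
Step 2. Evaluate the standard form: now atan(x/2)/2 + ∫(x**3/3) dx + ∫(4*cos(x)) dx.
Step 3. Evaluate the standard form: now x**4/12 + atan(x/2)/2 + ∫(4*cos(x)) dx.
Step 4. Evaluate the standard form: now x**4/12 + 4*sin(x) + atan(x/2)/2.
Answer: x**4/12 + 4*sin(x) + atan(x/2)/2.


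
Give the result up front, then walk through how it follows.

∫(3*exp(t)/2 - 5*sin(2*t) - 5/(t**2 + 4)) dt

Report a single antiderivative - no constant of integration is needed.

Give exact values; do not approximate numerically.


The answer is 3*exp(t)/2 + 5*cos(2*t)/2 - 5*atan(t/2)/2.
Step 1. Rewrite: now ∫(-5/(t**2 + 4)) dt + ∫(3*exp(t)/2) dt + ∫(-5*sin(2*t)) dt.
Step 2. Evaluate the standard form: now -5*atan(t/2)/2 + ∫(3*exp(t)/2) dt + ∫(-5*sin(2*t)) dt.
Step 3. Evaluate the standard form: now 5*cos(2*t)/2 - 5*atan(t/2)/2 + ∫(3*exp(t)/2) dt.
Step 4. Evaluate the standard form: now 3*exp(t)/2 + 5*cos(2*t)/2 - 5*atan(t/2)/2.
Answer: 3*exp(t)/2 + 5*cos(2*t)/2 - 5*atan(t/2)/2.


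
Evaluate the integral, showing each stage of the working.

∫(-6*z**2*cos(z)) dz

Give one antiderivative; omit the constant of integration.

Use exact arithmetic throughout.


Step 1. Integrate ∫(-6*z**2*cos(z)) dz by parts with u = z**2, dv = (-6*cos(z)) dz, so v = -6*sin(z): now -6*z**2*sin(z) + ∫(12*z*sin(z)) dz.
Step 2. Integrate ∫(12*z*sin(z)) dz by parts with u = z, dv = (12*sin(z)) dz, so v = -12*cos(z): now -6*z**2*sin(z) - 12*z*cos(z) + ∫(12*cos(z)) dz.
Step 3. Evaluate the standard form: now -6*z**2*sin(z) - 12*z*cos(z) + 12*sin(z).
Answer: -6*z**2*sin(z) - 12*z*cos(z) + 12*sin(z).


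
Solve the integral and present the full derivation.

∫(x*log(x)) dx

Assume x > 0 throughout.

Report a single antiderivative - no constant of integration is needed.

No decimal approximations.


Step 1. Integrate ∫(x*log(x)) dx by parts with u = log(x), dv = (x) dx, so v = x**2/2 [assuming x > 0]: now x**2*log(x)/2 + ∫(-x/2) dx.
Step 2. Evaluate the standard form: now x**2*log(x)/2 - x**2/4.
Answer: x**2*log(x)/2 - x**2/4.


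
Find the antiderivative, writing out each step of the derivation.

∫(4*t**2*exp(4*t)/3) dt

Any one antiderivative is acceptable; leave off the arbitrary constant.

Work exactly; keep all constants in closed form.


Step 1. Integrate ∫(4*t**2*exp(4*t)/3) dt by parts with u = t**2, dv = (4*exp(4*t)/3) dt, so v = exp(4*t)/3: now t**2*exp(4*t)/3 + ∫(-2*t*exp(4*t)/3) dt.
Step 2. Integrate ∫(-2*t*exp(4*t)/3) dt by parts with u = t, dv = (-2*exp(4*t)/3) dt, so v = -exp(4*t)/6: now t**2*exp(4*t)/3 - t*exp(4*t)/6 + ∫(exp(4*t)/6) dt.
Step 3. Evaluate the standard form: now t**2*exp(4*t)/3 - t*exp(4*t)/6 + exp(4*t)/24.
Answer: t**2*exp(4*t)/3 - t*exp(4*t)/6 + exp(4*t)/24.


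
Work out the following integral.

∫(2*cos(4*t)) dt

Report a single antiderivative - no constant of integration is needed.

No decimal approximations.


Answer: sin(4*t)/2.


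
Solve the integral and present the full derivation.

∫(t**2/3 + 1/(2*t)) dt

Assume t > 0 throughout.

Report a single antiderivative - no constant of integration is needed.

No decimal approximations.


Step 1. Rewrite: now ∫(1/(2*t)) dt + ∫(t**2/3) dt.
Step 2. Evaluate the standard form [assuming t > 0]: now log(t)/2 + ∫(t**2/3) dt.
Step 3. Evaluate the standard form: now t**3/9 + log(t)/2.
Answer: t**3/9 + log(t)/2.


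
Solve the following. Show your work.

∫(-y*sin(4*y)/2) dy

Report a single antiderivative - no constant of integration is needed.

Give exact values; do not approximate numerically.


Step 1. Integrate ∫(-y*sin(4*y)/2) dy by parts with u = y, dv = (-sin(4*y)/2) dy, so v = cos(4*y)/8: now y*cos(4*y)/8 + ∫(-cos(4*y)/8) dy.
Step 2. Evaluate the standard form: now y*cos(4*y)/8 - sin(4*y)/32.
Answer: y*cos(4*y)/8 - sin(4*y)/32.


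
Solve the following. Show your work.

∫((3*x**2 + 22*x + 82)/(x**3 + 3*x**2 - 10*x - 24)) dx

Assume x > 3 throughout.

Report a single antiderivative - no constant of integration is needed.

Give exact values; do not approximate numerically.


Step 1. Decompose ∫((3*x**2 + 22*x + 82)/(x**3 + 3*x**2 - 10*x - 24)) dx by partial fractions, (3*x**2 + 22*x + 82)/(x**3 + 3*x**2 - 10*x - 24) = 3/(x + 4) - 5/(x + 2) + 5/(x - 3): now ∫(5/(x - 3)) dx + ∫(-5/(x + 2)) dx + ∫(3/(x + 4)) dx.
Step 2. Evaluate the standard form [assuming x > -2]: now -5*log(x + 2) + ∫(5/(x - 3)) dx + ∫(3/(x + 4)) dx.
Step 3. Evaluate the standard form [assuming x > 3]: now 5*log(x - 3) - 5*log(x + 2) + ∫(3/(x + 4)) dx.
Step 4. Evaluate the standard form [assuming x > -4]: now 5*log(x - 3) - 5*log(x + 2) + 3*log(x + 4).
Answer: 5*log(x - 3) - 5*log(x + 2) + 3*log(x + 4).


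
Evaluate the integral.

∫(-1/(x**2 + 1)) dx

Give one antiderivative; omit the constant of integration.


Answer: -atan(x).


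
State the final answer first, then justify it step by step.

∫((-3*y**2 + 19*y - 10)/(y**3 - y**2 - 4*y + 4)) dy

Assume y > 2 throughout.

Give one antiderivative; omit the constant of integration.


The answer is 4*log(y - 2) - 2*log(y - 1) - 5*log(y + 2).
Step 1. Decompose ∫((-3*y**2 + 19*y - 10)/(y**3 - y**2 - 4*y + 4)) dy by partial fractions, (-3*y**2 + 19*y - 10)/(y**3 - y**2 - 4*y + 4) = -5/(y + 2) - 2/(y - 1) + 4/(y - 2): now ∫(4/(y - 2)) dy + ∫(-2/(y - 1)) dy + ∫(-5/(y + 2)) dy.
Step 2. Evaluate the standard form [assuming y > 2]: now 4*log(y - 2) + ∫(-2/(y - 1)) dy + ∫(-5/(y + 2)) dy.
Step 3. Evaluate the standard form [assuming y > 1]: now 4*log(y - 2) - 2*log(y - 1) + ∫(-5/(y + 2)) dy.
Step 4. Evaluate the standard form [assuming y > -2]: now 4*log(y - 2) - 2*log(y - 1) - 5*log(y + 2).
Answer: 4*log(y - 2) - 2*log(y - 1) - 5*log(y + 2).


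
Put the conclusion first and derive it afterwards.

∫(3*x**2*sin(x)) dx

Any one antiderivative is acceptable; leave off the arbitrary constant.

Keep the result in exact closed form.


The answer is -3*x**2*cos(x) + 6*x*sin(x) + 6*cos(x).
Step 1. Integrate ∫(3*x**2*sin(x)) dx by parts with u = x**2, dv = (3*sin(x)) dx, so v = -3*cos(x): now -3*x**2*cos(x) + ∫(6*x*cos(x)) dx.
Step 2. Integrate ∫(6*x*cos(x)) dx by parts with u = x, dv = (6*cos(x)) dx, so v = 6*sin(x): now -3*x**2*cos(x) + 6*x*sin(x) + ∫(-6*sin(x)) dx.
Step 3. Evaluate the standard form: now -3*x**2*cos(x) + 6*x*sin(x) + 6*cos(x).
Answer: -3*x**2*cos(x) + 6*x*sin(x) + 6*cos(x).


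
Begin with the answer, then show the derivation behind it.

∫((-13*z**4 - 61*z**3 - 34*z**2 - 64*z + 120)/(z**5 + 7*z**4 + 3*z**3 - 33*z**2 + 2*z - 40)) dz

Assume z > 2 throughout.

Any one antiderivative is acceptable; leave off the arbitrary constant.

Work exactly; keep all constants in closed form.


The answer is -4*log(z - 2) - 4*log(z + 4) - 5*log(z + 5) - 3*atan(z).
Step 1. Decompose ∫((-13*z**4 - 61*z**3 - 34*z**2 - 64*z + 120)/(z**5 + 7*z**4 + 3*z**3 - 33*z**2 + 2*z - 40)) dz by partial fractions, (-13*z**4 - 61*z**3 - 34*z**2 - 64*z + 120)/(z**5 + 7*z**4 + 3*z**3 - 33*z**2 + 2*z - 40) = -3/(z**2 + 1) - 5/(z + 5) - 4/(z + 4) - 4/(z - 2): now ∫(-4/(z - 2)) dz + ∫(-4/(z + 4)) dz + ∫(-5/(z + 5)) dz + ∫(-3/(z**2 + 1)) dz.
Step 2. Evaluate the standard form [assuming z > 2]: now -4*log(z - 2) + ∫(-4/(z + 4)) dz + ∫(-5/(z + 5)) dz + ∫(-3/(z**2 + 1)) dz.
Step 3. Evaluate the standard form [assuming z > -4]: now -4*log(z - 2) - 4*log(z + 4) + ∫(-5/(z + 5)) dz + ∫(-3/(z**2 + 1)) dz.
Step 4. Evaluate the standard form [assuming z > -5]: now -4*log(z - 2) - 4*log(z + 4) - 5*log(z + 5) + ∫(-3/(z**2 + 1)) dz.
Step 5. Evaluate the standard form: now -4*log(z - 2) - 4*log(z + 4) - 5*log(z + 5) - 3*atan(z).
Answer: -4*log(z - 2) - 4*log(z + 4) - 5*log(z + 5) - 3*atan(z).


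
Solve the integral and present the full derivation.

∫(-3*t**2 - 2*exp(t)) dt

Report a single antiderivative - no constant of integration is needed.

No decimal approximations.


Step 1. Rewrite: now ∫(-3*t**2) dt + ∫(-2*exp(t)) dt.
Step 2. Evaluate the standard form: now -t**3 + ∫(-2*exp(t)) dt.
Step 3. Evaluate the standard form: now -t**3 - 2*exp(t).
Answer: -t**3 - 2*exp(t).


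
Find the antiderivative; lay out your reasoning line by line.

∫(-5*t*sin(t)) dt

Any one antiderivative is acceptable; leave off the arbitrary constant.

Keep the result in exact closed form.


Step 1. Integrate ∫(-5*t*sin(t)) dt by parts with u = t, dv = (-5*sin(t)) dt, so v = 5*cos(t): now 5*t*cos(t) + ∫(-5*cos(t)) dt.
Step 2. Evaluate the standard form: now 5*t*cos(t) - 5*sin(t).
Answer: 5*t*cos(t) - 5*sin(t).


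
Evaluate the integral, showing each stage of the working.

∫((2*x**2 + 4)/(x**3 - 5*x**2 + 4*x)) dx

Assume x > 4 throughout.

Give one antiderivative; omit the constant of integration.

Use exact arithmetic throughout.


Step 1. Decompose ∫((2*x**2 + 4)/(x**3 - 5*x**2 + 4*x)) dx by partial fractions, (2*x**2 + 4)/(x**3 - 5*x**2 + 4*x) = -2/(x - 1) + 3/(x - 4) + 1/x: now ∫(1/x) dx + ∫(3/(x - 4)) dx + ∫(-2/(x - 1)) dx.
Step 2. Evaluate the standard form [assuming x > 4]: now 3*log(x - 4) + ∫(1/x) dx + ∫(-2/(x - 1)) dx.
Step 3. Evaluate the standard form [assuming x > 0]: now log(x) + 3*log(x - 4) + ∫(-2/(x - 1)) dx.
Step 4. Evaluate the standard form [assuming x > 1]: now log(x) + 3*log(x - 4) - 2*log(x - 1).
Answer: log(x) + 3*log(x - 4) - 2*log(x - 1).


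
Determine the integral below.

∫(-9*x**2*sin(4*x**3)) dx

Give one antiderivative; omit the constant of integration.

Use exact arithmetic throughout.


Answer: 3*cos(4*x**3)/4.


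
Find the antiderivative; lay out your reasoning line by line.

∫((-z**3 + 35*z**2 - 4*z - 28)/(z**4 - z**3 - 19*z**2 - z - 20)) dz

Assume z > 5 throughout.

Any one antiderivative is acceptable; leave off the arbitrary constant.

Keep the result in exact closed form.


Step 1. Decompose ∫((-z**3 + 35*z**2 - 4*z - 28)/(z**4 - z**3 - 19*z**2 - z - 20)) dz by partial fractions, (-z**3 + 35*z**2 - 4*z - 28)/(z**4 - z**3 - 19*z**2 - z - 20) = 3/(z**2 + 1) - 4/(z + 4) + 3/(z - 5): now ∫(3/(z - 5)) dz + ∫(-4/(z + 4)) dz + ∫(3/(z**2 + 1)) dz.
Step 2. Evaluate the standard form [assuming z > -4]: now -4*log(z + 4) + ∫(3/(z - 5)) dz + ∫(3/(z**2 + 1)) dz.
Step 3. Evaluate the standard form [assuming z > 5]: now 3*log(z - 5) - 4*log(z + 4) + ∫(3/(z**2 + 1)) dz.
Step 4. Evaluate the standard form: now 3*log(z - 5) - 4*log(z + 4) + 3*atan(z).
Answer: 3*log(z - 5) - 4*log(z + 4) + 3*atan(z).


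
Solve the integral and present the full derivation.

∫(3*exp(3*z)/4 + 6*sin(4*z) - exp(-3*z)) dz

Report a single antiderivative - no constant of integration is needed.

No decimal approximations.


Step 1. Rewrite: now ∫(-exp(-3*z)) dz + ∫(3*exp(3*z)/4) dz + ∫(6*sin(4*z)) dz.
Step 2. Evaluate the standard form: now ∫(3*exp(3*z)/4) dz + ∫(6*sin(4*z)) dz + exp(-3*z)/3.
Step 3. Evaluate the standard form: now -3*cos(4*z)/2 + ∫(3*exp(3*z)/4) dz + exp(-3*z)/3.
Step 4. Evaluate the standard form: now exp(3*z)/4 - 3*cos(4*z)/2 + exp(-3*z)/3.
Answer: exp(3*z)/4 - 3*cos(4*z)/2 + exp(-3*z)/3.


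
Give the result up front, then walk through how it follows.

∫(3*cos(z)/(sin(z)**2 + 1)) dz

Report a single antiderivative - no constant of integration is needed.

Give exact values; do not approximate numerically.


The answer is 3*atan(sin(z)).
Step 1. Substitute u = sin(z), turning ∫(3*cos(z)/(sin(z)**2 + 1)) dz into ∫(3/(u**2 + 1)) du: now ∫(3/(u**2 + 1)) du.
Step 2. Evaluate the standard form: now 3*atan(u).
Step 3. Substitute back u = sin(z): now 3*atan(sin(z)).
Answer: 3*atan(sin(z)).


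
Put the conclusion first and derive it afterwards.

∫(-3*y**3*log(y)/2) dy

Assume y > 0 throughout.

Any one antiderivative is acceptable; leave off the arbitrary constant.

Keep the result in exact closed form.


The answer is -3*y**4*log(y)/8 + 3*y**4/32.
Step 1. Integrate ∫(-3*y**3*log(y)/2) dy by parts with u = log(y), dv = (-3*y**3/2) dy, so v = -3*y**4/8 [assuming y > 0]: now -3*y**4*log(y)/8 + ∫(3*y**3/8) dy.
Step 2. Evaluate the standard form: now -3*y**4*log(y)/8 + 3*y**4/32.
Answer: -3*y**4*log(y)/8 + 3*y**4/32.


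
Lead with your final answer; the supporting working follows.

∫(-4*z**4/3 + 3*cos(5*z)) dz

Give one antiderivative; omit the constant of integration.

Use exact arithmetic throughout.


The answer is -4*z**5/15 + 3*sin(5*z)/5.
Step 1. Rewrite: now ∫(-4*z**4/3) dz + ∫(3*cos(5*z)) dz.
Step 2. Evaluate the standard form: now 3*sin(5*z)/5 + ∫(-4*z**4/3) dz.
Step 3. Evaluate the standard form: now -4*z**5/15 + 3*sin(5*z)/5.
Answer: -4*z**5/15 + 3*sin(5*z)/5.


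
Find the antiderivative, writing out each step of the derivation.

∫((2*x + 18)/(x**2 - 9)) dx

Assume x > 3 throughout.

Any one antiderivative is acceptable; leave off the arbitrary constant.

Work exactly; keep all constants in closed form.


Step 1. Decompose ∫((2*x + 18)/(x**2 - 9)) dx by partial fractions, (2*x + 18)/(x**2 - 9) = -2/(x + 3) + 4/(x - 3): now ∫(4/(x - 3)) dx + ∫(-2/(x + 3)) dx.
Step 2. Evaluate the standard form [assuming x > -3]: now -2*log(x + 3) + ∫(4/(x - 3)) dx.
Step 3. Evaluate the standard form [assuming x > 3]: now 4*log(x - 3) - 2*log(x + 3).
Answer: 4*log(x - 3) - 2*log(x + 3).


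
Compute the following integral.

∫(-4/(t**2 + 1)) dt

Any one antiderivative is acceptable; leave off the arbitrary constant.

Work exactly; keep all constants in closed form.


Answer: -4*atan(t).


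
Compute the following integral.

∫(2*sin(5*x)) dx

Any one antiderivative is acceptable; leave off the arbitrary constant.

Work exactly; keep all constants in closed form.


Answer: -2*cos(5*x)/5.


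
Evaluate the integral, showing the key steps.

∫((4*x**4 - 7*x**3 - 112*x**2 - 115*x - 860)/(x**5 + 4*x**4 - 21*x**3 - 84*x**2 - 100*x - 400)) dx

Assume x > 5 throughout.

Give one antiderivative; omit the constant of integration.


Step 1. Decompose ∫((4*x**4 - 7*x**3 - 112*x**2 - 115*x - 860)/(x**5 + 4*x**4 - 21*x**3 - 84*x**2 - 100*x - 400)) dx by partial fractions, (4*x**4 - 7*x**3 - 112*x**2 - 115*x - 860)/(x**5 + 4*x**4 - 21*x**3 - 84*x**2 - 100*x - 400) = 3/(x**2 + 4) + 1/(x + 5) + 4/(x + 4) - 1/(x - 5): now ∫(-1/(x - 5)) dx + ∫(4/(x + 4)) dx + ∫(1/(x + 5)) dx + ∫(3/(x**2 + 4)) dx.
Step 2. Evaluate the standard form [assuming x > 5]: now -log(x - 5) + ∫(4/(x + 4)) dx + ∫(1/(x + 5)) dx + ∫(3/(x**2 + 4)) dx.
Step 3. Evaluate the standard form [assuming x > -4]: now -log(x - 5) + 4*log(x + 4) + ∫(1/(x + 5)) dx + ∫(3/(x**2 + 4)) dx.
Step 4. Evaluate the standard form [assuming x > -5]: now -log(x - 5) + 4*log(x + 4) + log(x + 5) + ∫(3/(x**2 + 4)) dx.
Step 5. Evaluate the standard form: now -log(x - 5) + 4*log(x + 4) + log(x + 5) + 3*atan(x/2)/2.
Answer: -log(x - 5) + 4*log(x + 4) + log(x + 5) + 3*atan(x/2)/2.


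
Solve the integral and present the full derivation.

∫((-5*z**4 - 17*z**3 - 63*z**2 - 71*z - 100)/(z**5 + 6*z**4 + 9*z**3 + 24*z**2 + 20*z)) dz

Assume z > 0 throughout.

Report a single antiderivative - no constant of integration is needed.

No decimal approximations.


Step 1. Decompose ∫((-5*z**4 - 17*z**3 - 63*z**2 - 71*z - 100)/(z**5 + 6*z**4 + 9*z**3 + 24*z**2 + 20*z)) dz by partial fractions, (-5*z**4 - 17*z**3 - 63*z**2 - 71*z - 100)/(z**5 + 6*z**4 + 9*z**3 + 24*z**2 + 20*z) = -3/(z**2 + 4) - 4/(z + 5) + 4/(z + 1) - 5/z: now ∫(-5/z) dz + ∫(4/(z + 1)) dz + ∫(-4/(z + 5)) dz + ∫(-3/(z**2 + 4)) dz.
Step 2. Evaluate the standard form [assuming z > 0]: now -5*log(z) + ∫(4/(z + 1)) dz + ∫(-4/(z + 5)) dz + ∫(-3/(z**2 + 4)) dz.
Step 3. Evaluate the standard form [assuming z > -5]: now -5*log(z) - 4*log(z + 5) + ∫(4/(z + 1)) dz + ∫(-3/(z**2 + 4)) dz.
Step 4. Evaluate the standard form [assuming z > -1]: now -5*log(z) + 4*log(z + 1) - 4*log(z + 5) + ∫(-3/(z**2 + 4)) dz.
Step 5. Evaluate the standard form: now -5*log(z) + 4*log(z + 1) - 4*log(z + 5) - 3*atan(z/2)/2.
Answer: -5*log(z) + 4*log(z + 1) - 4*log(z + 5) - 3*atan(z/2)/2.


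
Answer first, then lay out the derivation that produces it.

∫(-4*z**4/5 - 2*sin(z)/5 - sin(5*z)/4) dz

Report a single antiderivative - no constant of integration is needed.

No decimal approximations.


The answer is -4*z**5/25 + 2*cos(z)/5 + cos(5*z)/20.
Step 1. Rewrite: now ∫(-4*z**4/5) dz + ∫(-2*sin(z)/5) dz + ∫(-sin(5*z)/4) dz.
Step 2. Evaluate the standard form: now -4*z**5/25 + ∫(-2*sin(z)/5) dz + ∫(-sin(5*z)/4) dz.
Step 3. Evaluate the standard form: now -4*z**5/25 + 2*cos(z)/5 + ∫(-sin(5*z)/4) dz.
Step 4. Evaluate the standard form: now -4*z**5/25 + 2*cos(z)/5 + cos(5*z)/20.
Answer: -4*z**5/25 + 2*cos(z)/5 + cos(5*z)/20.


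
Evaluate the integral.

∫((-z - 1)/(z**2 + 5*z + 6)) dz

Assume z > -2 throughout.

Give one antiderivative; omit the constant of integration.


Answer: log(z + 2) - 2*log(z + 3).


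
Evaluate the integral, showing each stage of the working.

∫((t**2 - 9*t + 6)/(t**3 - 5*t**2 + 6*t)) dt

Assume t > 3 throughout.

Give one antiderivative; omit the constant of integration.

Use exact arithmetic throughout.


Step 1. Decompose ∫((t**2 - 9*t + 6)/(t**3 - 5*t**2 + 6*t)) dt by partial fractions, (t**2 - 9*t + 6)/(t**3 - 5*t**2 + 6*t) = 4/(t - 2) - 4/(t - 3) + 1/t: now ∫(1/t) dt + ∫(-4/(t - 3)) dt + ∫(4/(t - 2)) dt.
Step 2. Evaluate the standard form [assuming t > 0]: now log(t) + ∫(-4/(t - 3)) dt + ∫(4/(t - 2)) dt.
Step 3. Evaluate the standard form [assuming t > 2]: now log(t) + 4*log(t - 2) + ∫(-4/(t - 3)) dt.
Step 4. Evaluate the standard form [assuming t > 3]: now log(t) - 4*log(t - 3) + 4*log(t - 2).
Answer: log(t) - 4*log(t - 3) + 4*log(t - 2).


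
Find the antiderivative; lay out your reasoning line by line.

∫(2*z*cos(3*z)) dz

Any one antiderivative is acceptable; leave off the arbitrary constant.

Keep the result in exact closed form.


Step 1. Integrate ∫(2*z*cos(3*z)) dz by parts with u = z, dv = (2*cos(3*z)) dz, so v = 2*sin(3*z)/3: now 2*z*sin(3*z)/3 + ∫(-2*sin(3*z)/3) dz.
Step 2. Evaluate the standard form: now 2*z*sin(3*z)/3 + 2*cos(3*z)/9.
Answer: 2*z*sin(3*z)/3 + 2*cos(3*z)/9.


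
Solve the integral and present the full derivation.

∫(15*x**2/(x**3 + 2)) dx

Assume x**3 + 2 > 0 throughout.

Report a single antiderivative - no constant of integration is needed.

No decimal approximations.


Step 1. Substitute u = x**3 + 2, turning ∫(15*x**2/(x**3 + 2)) dx into ∫(5/u) du: now ∫(5/u) du.
Step 2. Evaluate the standard form [assuming u > 0]: now 5*log(u).
Step 3. Substitute back u = x**3 + 2: now 5*log(x**3 + 2).
Answer: 5*log(x**3 + 2).


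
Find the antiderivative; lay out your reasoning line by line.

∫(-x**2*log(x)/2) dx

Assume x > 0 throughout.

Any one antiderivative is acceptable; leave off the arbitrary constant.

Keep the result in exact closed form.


Step 1. Integrate ∫(-x**2*log(x)/2) dx by parts with u = log(x), dv = (-x**2/2) dx, so v = -x**3/6 [assuming x > 0]: now -x**3*log(x)/6 + ∫(x**2/6) dx.
Step 2. Evaluate the standard form: now -x**3*log(x)/6 + x**3/18.
Answer: -x**3*log(x)/6 + x**3/18.


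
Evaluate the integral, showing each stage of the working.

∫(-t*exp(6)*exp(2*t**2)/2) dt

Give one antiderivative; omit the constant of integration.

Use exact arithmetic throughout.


Step 1. Substitute u = t**2 + 3, turning ∫(-t*exp(6)*exp(2*t**2)/2) dt into ∫(-exp(2*u)/4) du: now ∫(-exp(2*u)/4) du.
Step 2. Evaluate the standard form: now -exp(2*u)/8.
Step 3. Substitute back u = t**2 + 3: now -exp(2*t**2 + 6)/8.
Answer: -exp(2*t**2 + 6)/8.


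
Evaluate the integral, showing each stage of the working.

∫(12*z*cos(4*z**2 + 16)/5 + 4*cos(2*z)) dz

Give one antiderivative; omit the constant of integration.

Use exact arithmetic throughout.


Step 1. Rewrite: now ∫(12*z*cos(4*z**2 + 16)/5) dz + ∫(4*cos(2*z)) dz.
Step 2. Substitute u = z**2 + 4, turning ∫(12*z*cos(4*z**2 + 16)/5) dz into ∫(6*cos(4*u)/5) du: now ∫(6*cos(4*u)/5) du + ∫(4*cos(2*z)) dz.
Step 3. Evaluate the standard form: now 3*sin(4*u)/10 + ∫(4*cos(2*z)) dz.
Step 4. Substitute back u = z**2 + 4: now 3*sin(4*z**2 + 16)/10 + ∫(4*cos(2*z)) dz.
Step 5. Evaluate the standard form: now 2*sin(2*z) + 3*sin(4*z**2 + 16)/10.
Answer: 2*sin(2*z) + 3*sin(4*z**2 + 16)/10.


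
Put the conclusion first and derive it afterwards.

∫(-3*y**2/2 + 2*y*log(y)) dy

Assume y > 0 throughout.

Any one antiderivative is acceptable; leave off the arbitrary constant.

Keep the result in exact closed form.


The answer is -y**3/2 + y**2*log(y) - y**2/2.
Step 1. Rewrite: now ∫(-3*y**2/2) dy + ∫(2*y*log(y)) dy.
Step 2. Integrate ∫(2*y*log(y)) dy by parts with u = log(y), dv = (2*y) dy, so v = y**2 [assuming y > 0]: now y**2*log(y) + ∫(-y) dy + ∫(-3*y**2/2) dy.
Step 3. Evaluate the standard form: now y**2*log(y) - y**2/2 + ∫(-3*y**2/2) dy.
Step 4. Evaluate the standard form: now -y**3/2 + y**2*log(y) - y**2/2.
Answer: -y**3/2 + y**2*log(y) - y**2/2.


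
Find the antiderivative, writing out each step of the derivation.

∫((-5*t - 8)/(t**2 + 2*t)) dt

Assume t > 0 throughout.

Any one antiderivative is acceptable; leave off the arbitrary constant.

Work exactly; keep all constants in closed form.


Step 1. Decompose ∫((-5*t - 8)/(t**2 + 2*t)) dt by partial fractions, (-5*t - 8)/(t**2 + 2*t) = -1/(t + 2) - 4/t: now ∫(-4/t) dt + ∫(-1/(t + 2)) dt.
Step 2. Evaluate the standard form [assuming t > 0]: now -4*log(t) + ∫(-1/(t + 2)) dt.
Step 3. Evaluate the standard form [assuming t > -2]: now -4*log(t) - log(t + 2).
Answer: -4*log(t) - log(t + 2).


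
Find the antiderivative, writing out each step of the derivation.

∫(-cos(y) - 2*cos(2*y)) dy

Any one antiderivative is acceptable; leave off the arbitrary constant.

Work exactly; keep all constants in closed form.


Step 1. Rewrite: now ∫(-cos(y)) dy + ∫(-2*cos(2*y)) dy.
Step 2. Evaluate the standard form: now -sin(y) + ∫(-2*cos(2*y)) dy.
Step 3. Evaluate the standard form: now -sin(y) - sin(2*y).
Answer: -sin(y) - sin(2*y).


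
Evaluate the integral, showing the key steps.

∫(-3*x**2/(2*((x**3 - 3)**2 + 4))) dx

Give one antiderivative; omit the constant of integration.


Step 1. Substitute u = x**3 - 3, turning ∫(-3*x**2/(2*((x**3 - 3)**2 + 4))) dx into ∫(-1/(2*(u**2 + 4))) du: now ∫(-1/(2*(u**2 + 4))) du.
Step 2. Evaluate the standard form: now -atan(u/2)/4.
Step 3. Substitute back u = x**3 - 3: now -atan(x**3/2 - 3/2)/4.
Answer: -atan(x**3/2 - 3/2)/4.


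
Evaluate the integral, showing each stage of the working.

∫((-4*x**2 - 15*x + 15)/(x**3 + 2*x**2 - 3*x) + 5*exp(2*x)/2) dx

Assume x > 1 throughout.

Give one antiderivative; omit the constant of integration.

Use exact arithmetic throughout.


Step 1. Rewrite: now ∫((-4*x**2 - 15*x + 15)/(x**3 + 2*x**2 - 3*x)) dx + ∫(5*exp(2*x)/2) dx.
Step 2. Evaluate the standard form: now 5*exp(2*x)/4 + ∫((-4*x**2 - 15*x + 15)/(x**3 + 2*x**2 - 3*x)) dx.
Step 3. Decompose ∫((-4*x**2 - 15*x + 15)/(x**3 + 2*x**2 - 3*x)) dx by partial fractions, (-4*x**2 - 15*x + 15)/(x**3 + 2*x**2 - 3*x) = 2/(x + 3) - 1/(x - 1) - 5/x: now 5*exp(2*x)/4 + ∫(-5/x) dx + ∫(-1/(x - 1)) dx + ∫(2/(x + 3)) dx.
Step 4. Evaluate the standard form [assuming x > 0]: now 5*exp(2*x)/4 - 5*log(x) + ∫(-1/(x - 1)) dx + ∫(2/(x + 3)) dx.
Step 5. Evaluate the standard form [assuming x > -3]: now 5*exp(2*x)/4 - 5*log(x) + 2*log(x + 3) + ∫(-1/(x - 1)) dx.
Step 6. Evaluate the standard form [assuming x > 1]: now 5*exp(2*x)/4 - 5*log(x) - log(x - 1) + 2*log(x + 3).
Answer: 5*exp(2*x)/4 - 5*log(x) - log(x - 1) + 2*log(x + 3).


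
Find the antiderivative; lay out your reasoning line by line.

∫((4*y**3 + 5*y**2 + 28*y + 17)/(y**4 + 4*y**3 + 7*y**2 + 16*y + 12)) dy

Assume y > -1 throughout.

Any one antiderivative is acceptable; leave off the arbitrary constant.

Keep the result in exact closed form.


Step 1. Decompose ∫((4*y**3 + 5*y**2 + 28*y + 17)/(y**4 + 4*y**3 + 7*y**2 + 16*y + 12)) dy by partial fractions, (4*y**3 + 5*y**2 + 28*y + 17)/(y**4 + 4*y**3 + 7*y**2 + 16*y + 12) = 3/(y**2 + 4) + 5/(y + 3) - 1/(y + 1): now ∫(-1/(y + 1)) dy + ∫(5/(y + 3)) dy + ∫(3/(y**2 + 4)) dy.
Step 2. Evaluate the standard form [assuming y > -1]: now -log(y + 1) + ∫(5/(y + 3)) dy + ∫(3/(y**2 + 4)) dy.
Step 3. Evaluate the standard form [assuming y > -3]: now -log(y + 1) + 5*log(y + 3) + ∫(3/(y**2 + 4)) dy.
Step 4. Evaluate the standard form: now -log(y + 1) + 5*log(y + 3) + 3*atan(y/2)/2.
Answer: -log(y + 1) + 5*log(y + 3) + 3*atan(y/2)/2.


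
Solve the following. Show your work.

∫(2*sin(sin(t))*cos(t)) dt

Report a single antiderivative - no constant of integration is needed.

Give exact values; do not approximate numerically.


Step 1. Substitute u = sin(t), turning ∫(2*sin(sin(t))*cos(t)) dt into ∫(2*sin(u)) du: now ∫(2*sin(u)) du.
Step 2. Evaluate the standard form: now -2*cos(u).
Step 3. Substitute back u = sin(t): now -2*cos(sin(t)).
Answer: -2*cos(sin(t)).


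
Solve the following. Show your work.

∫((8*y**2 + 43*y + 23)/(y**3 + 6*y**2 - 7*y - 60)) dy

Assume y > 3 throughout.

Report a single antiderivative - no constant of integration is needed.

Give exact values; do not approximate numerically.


Step 1. Decompose ∫((8*y**2 + 43*y + 23)/(y**3 + 6*y**2 - 7*y - 60)) dy by partial fractions, (8*y**2 + 43*y + 23)/(y**3 + 6*y**2 - 7*y - 60) = 1/(y + 5) + 3/(y + 4) + 4/(y - 3): now ∫(4/(y - 3)) dy + ∫(3/(y + 4)) dy + ∫(1/(y + 5)) dy.
Step 2. Evaluate the standard form [assuming y > 3]: now 4*log(y - 3) + ∫(3/(y + 4)) dy + ∫(1/(y + 5)) dy.
Step 3. Evaluate the standard form [assuming y > -4]: now 4*log(y - 3) + 3*log(y + 4) + ∫(1/(y + 5)) dy.
Step 4. Evaluate the standard form [assuming y > -5]: now 4*log(y - 3) + 3*log(y + 4) + log(y + 5).
Answer: 4*log(y - 3) + 3*log(y + 4) + log(y + 5).


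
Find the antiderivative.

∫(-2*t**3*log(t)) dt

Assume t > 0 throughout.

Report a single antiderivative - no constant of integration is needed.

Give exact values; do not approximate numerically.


Answer: -t**4*log(t)/2 + t**4/8.


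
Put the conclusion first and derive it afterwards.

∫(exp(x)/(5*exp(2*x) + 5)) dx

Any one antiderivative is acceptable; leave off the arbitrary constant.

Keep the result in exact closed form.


The answer is atan(exp(x))/5.
Step 1. Substitute u = exp(x), turning ∫(exp(x)/(5*exp(2*x) + 5)) dx into ∫(1/(5*(u**2 + 1))) du: now ∫(1/(5*(u**2 + 1))) du.
Step 2. Evaluate the standard form: now atan(u)/5.
Step 3. Substitute back u = exp(x): now atan(exp(x))/5.
Answer: atan(exp(x))/5.


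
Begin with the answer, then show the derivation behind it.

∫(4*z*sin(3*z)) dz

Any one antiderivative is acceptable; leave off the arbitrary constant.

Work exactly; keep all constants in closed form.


The answer is -4*z*cos(3*z)/3 + 4*sin(3*z)/9.
Step 1. Integrate ∫(4*z*sin(3*z)) dz by parts with u = z, dv = (4*sin(3*z)) dz, so v = -4*cos(3*z)/3: now -4*z*cos(3*z)/3 + ∫(4*cos(3*z)/3) dz.
Step 2. Evaluate the standard form: now -4*z*cos(3*z)/3 + 4*sin(3*z)/9.
Answer: -4*z*cos(3*z)/3 + 4*sin(3*z)/9.


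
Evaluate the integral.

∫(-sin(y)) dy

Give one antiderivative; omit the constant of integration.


Answer: cos(y).


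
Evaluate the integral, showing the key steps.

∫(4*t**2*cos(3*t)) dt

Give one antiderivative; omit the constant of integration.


Step 1. Integrate ∫(4*t**2*cos(3*t)) dt by parts with u = t**2, dv = (4*cos(3*t)) dt, so v = 4*sin(3*t)/3: now 4*t**2*sin(3*t)/3 + ∫(-8*t*sin(3*t)/3) dt.
Step 2. Integrate ∫(-8*t*sin(3*t)/3) dt by parts with u = t, dv = (-8*sin(3*t)/3) dt, so v = 8*cos(3*t)/9: now 4*t**2*sin(3*t)/3 + 8*t*cos(3*t)/9 + ∫(-8*cos(3*t)/9) dt.
Step 3. Evaluate the standard form: now 4*t**2*sin(3*t)/3 + 8*t*cos(3*t)/9 - 8*sin(3*t)/27.
Answer: 4*t**2*sin(3*t)/3 + 8*t*cos(3*t)/9 - 8*sin(3*t)/27.
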